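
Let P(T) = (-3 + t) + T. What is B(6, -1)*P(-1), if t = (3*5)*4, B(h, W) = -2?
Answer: -112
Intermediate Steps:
t = 60 (t = 15*4 = 60)
P(T) = 57 + T (P(T) = (-3 + 60) + T = 57 + T)
B(6, -1)*P(-1) = -2*(57 - 1) = -2*56 = -112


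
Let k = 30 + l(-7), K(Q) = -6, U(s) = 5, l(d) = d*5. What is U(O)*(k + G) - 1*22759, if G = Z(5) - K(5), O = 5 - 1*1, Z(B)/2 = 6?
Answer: -22694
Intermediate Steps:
l(d) = 5*d
Z(B) = 12 (Z(B) = 2*6 = 12)
O = 4 (O = 5 - 1 = 4)
G = 18 (G = 12 - 1*(-6) = 12 + 6 = 18)
k = -5 (k = 30 + 5*(-7) = 30 - 35 = -5)
U(O)*(k + G) - 1*22759 = 5*(-5 + 18) - 1*22759 = 5*13 - 22759 = 65 - 22759 = -22694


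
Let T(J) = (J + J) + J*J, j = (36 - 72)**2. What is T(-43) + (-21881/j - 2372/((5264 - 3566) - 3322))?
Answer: 459766565/263088 ≈ 1747.6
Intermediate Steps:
j = 1296 (j = (-36)**2 = 1296)
T(J) = J**2 + 2*J (T(J) = 2*J + J**2 = J**2 + 2*J)
T(-43) + (-21881/j - 2372/((5264 - 3566) - 3322)) = -43*(2 - 43) + (-21881/1296 - 2372/((5264 - 3566) - 3322)) = -43*(-41) + (-21881*1/1296 - 2372/(1698 - 3322)) = 1763 + (-21881/1296 - 2372/(-1624)) = 1763 + (-21881/1296 - 2372*(-1/1624)) = 1763 + (-21881/1296 + 593/406) = 1763 - 4057579/263088 = 459766565/263088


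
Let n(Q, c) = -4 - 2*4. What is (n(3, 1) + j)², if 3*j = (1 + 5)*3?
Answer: 36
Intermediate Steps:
n(Q, c) = -12 (n(Q, c) = -4 - 8 = -12)
j = 6 (j = ((1 + 5)*3)/3 = (6*3)/3 = (⅓)*18 = 6)
(n(3, 1) + j)² = (-12 + 6)² = (-6)² = 36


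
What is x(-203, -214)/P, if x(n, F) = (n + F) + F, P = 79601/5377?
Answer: -3392887/79601 ≈ -42.624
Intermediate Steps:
P = 79601/5377 (P = 79601*(1/5377) = 79601/5377 ≈ 14.804)
x(n, F) = n + 2*F (x(n, F) = (F + n) + F = n + 2*F)
x(-203, -214)/P = (-203 + 2*(-214))/(79601/5377) = (-203 - 428)*(5377/79601) = -631*5377/79601 = -3392887/79601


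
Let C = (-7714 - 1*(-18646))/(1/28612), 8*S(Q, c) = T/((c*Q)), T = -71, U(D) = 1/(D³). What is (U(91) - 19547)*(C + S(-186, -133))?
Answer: -56988433444160674906615/9320919699 ≈ -6.1140e+12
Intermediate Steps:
U(D) = D⁻³
S(Q, c) = -71/(8*Q*c) (S(Q, c) = (-71*1/(Q*c))/8 = (-71/(Q*c))/8 = -71/(8*Q*c))
C = 312786384 (C = (-7714 + 18646)/(1/28612) = 10932*28612 = 312786384)
(U(91) - 19547)*(C + S(-186, -133)) = (91⁻³ - 19547)*(312786384 - 71/8/(-186*(-133))) = (1/753571 - 19547)*(312786384 - 71/8*(-1/186)*(-1/133)) = -14730052336*(312786384 - 71/197904)/753571 = -14730052336/753571*61901676539065/197904 = -56988433444160674906615/9320919699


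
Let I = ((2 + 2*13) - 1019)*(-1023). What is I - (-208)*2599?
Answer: 1554385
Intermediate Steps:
I = 1013793 (I = ((2 + 26) - 1019)*(-1023) = (28 - 1019)*(-1023) = -991*(-1023) = 1013793)
I - (-208)*2599 = 1013793 - (-208)*2599 = 1013793 - 1*(-540592) = 1013793 + 540592 = 1554385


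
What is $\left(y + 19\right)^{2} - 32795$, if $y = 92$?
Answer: $-20474$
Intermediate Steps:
$\left(y + 19\right)^{2} - 32795 = \left(92 + 19\right)^{2} - 32795 = 111^{2} - 32795 = 12321 - 32795 = -20474$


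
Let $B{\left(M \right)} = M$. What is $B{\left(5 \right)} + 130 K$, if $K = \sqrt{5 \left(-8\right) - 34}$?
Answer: $5 + 130 i \sqrt{74} \approx 5.0 + 1118.3 i$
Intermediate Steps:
$K = i \sqrt{74}$ ($K = \sqrt{-40 - 34} = \sqrt{-74} = i \sqrt{74} \approx 8.6023 i$)
$B{\left(5 \right)} + 130 K = 5 + 130 i \sqrt{74}$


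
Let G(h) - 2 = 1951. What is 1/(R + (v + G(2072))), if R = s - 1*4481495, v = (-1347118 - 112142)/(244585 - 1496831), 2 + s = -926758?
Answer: -626123/3385009297516 ≈ -1.8497e-7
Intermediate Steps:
s = -926760 (s = -2 - 926758 = -926760)
G(h) = 1953 (G(h) = 2 + 1951 = 1953)
v = 729630/626123 (v = -1459260/(-1252246) = -1459260*(-1/1252246) = 729630/626123 ≈ 1.1653)
R = -5408255 (R = -926760 - 1*4481495 = -926760 - 4481495 = -5408255)
1/(R + (v + G(2072))) = 1/(-5408255 + (729630/626123 + 1953)) = 1/(-5408255 + 1223547849/626123) = 1/(-3385009297516/626123) = -626123/3385009297516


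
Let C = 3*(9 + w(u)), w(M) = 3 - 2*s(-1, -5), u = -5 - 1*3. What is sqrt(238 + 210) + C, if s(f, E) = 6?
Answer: 8*sqrt(7) ≈ 21.166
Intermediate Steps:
u = -8 (u = -5 - 3 = -8)
w(M) = -9 (w(M) = 3 - 2*6 = 3 - 12 = -9)
C = 0 (C = 3*(9 - 9) = 3*0 = 0)
sqrt(238 + 210) + C = sqrt(238 + 210) + 0 = sqrt(448) + 0 = 8*sqrt(7) + 0 = 8*sqrt(7)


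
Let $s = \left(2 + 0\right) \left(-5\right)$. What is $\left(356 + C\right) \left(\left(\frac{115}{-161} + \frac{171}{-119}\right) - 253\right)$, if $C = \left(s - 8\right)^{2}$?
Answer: $- \frac{1214520}{7} \approx -1.735 \cdot 10^{5}$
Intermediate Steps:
$s = -10$ ($s = 2 \left(-5\right) = -10$)
$C = 324$ ($C = \left(-10 - 8\right)^{2} = \left(-18\right)^{2} = 324$)
$\left(356 + C\right) \left(\left(\frac{115}{-161} + \frac{171}{-119}\right) - 253\right) = \left(356 + 324\right) \left(\left(\frac{115}{-161} + \frac{171}{-119}\right) - 253\right) = 680 \left(\left(115 \left(- \frac{1}{161}\right) + 171 \left(- \frac{1}{119}\right)\right) - 253\right) = 680 \left(\left(- \frac{5}{7} - \frac{171}{119}\right) - 253\right) = 680 \left(- \frac{256}{119} - 253\right) = 680 \left(- \frac{30363}{119}\right) = - \frac{1214520}{7}$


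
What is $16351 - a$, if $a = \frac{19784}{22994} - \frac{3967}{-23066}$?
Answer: $\frac{4335844675031}{265189802} \approx 16350.0$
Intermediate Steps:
$a = \frac{273777471}{265189802}$ ($a = 19784 \cdot \frac{1}{22994} - - \frac{3967}{23066} = \frac{9892}{11497} + \frac{3967}{23066} = \frac{273777471}{265189802} \approx 1.0324$)
$16351 - a = 16351 - \frac{273777471}{265189802} = \frac{4335844675031}{265189802}$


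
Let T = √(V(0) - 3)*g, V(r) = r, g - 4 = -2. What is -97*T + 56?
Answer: 56 - 194*I*√3 ≈ 56.0 - 336.02*I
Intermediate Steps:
g = 2 (g = 4 - 2 = 2)
T = 2*I*√3 (T = √(0 - 3)*2 = √(-3)*2 = (I*√3)*2 = 2*I*√3 ≈ 3.4641*I)
-97*T + 56 = -194*I*√3 + 56 = 56 - 194*I*√3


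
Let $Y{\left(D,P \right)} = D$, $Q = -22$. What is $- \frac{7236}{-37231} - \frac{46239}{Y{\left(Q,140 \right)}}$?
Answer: $\frac{1721683401}{819082} \approx 2102.0$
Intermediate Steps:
$- \frac{7236}{-37231} - \frac{46239}{Y{\left(Q,140 \right)}} = - \frac{7236}{-37231} - \frac{46239}{-22} = \left(-7236\right) \left(- \frac{1}{37231}\right) - - \frac{46239}{22} = \frac{7236}{37231} + \frac{46239}{22} = \frac{1721683401}{819082}$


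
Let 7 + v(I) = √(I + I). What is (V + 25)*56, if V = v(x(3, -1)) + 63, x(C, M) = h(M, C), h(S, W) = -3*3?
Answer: 4536 + 168*I*√2 ≈ 4536.0 + 237.59*I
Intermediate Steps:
h(S, W) = -9
x(C, M) = -9
v(I) = -7 + √2*√I (v(I) = -7 + √(I + I) = -7 + √(2*I) = -7 + √2*√I)
V = 56 + 3*I*√2 (V = (-7 + √2*√(-9)) + 63 = (-7 + √2*(3*I)) + 63 = (-7 + 3*I*√2) + 63 = 56 + 3*I*√2 ≈ 56.0 + 4.2426*I)
(V + 25)*56 = ((56 + 3*I*√2) + 25)*56 = (81 + 3*I*√2)*56 = 4536 + 168*I*√2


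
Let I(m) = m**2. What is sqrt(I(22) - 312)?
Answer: 2*sqrt(43) ≈ 13.115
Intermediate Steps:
sqrt(I(22) - 312) = sqrt(22**2 - 312) = sqrt(484 - 312) = sqrt(172) = 2*sqrt(43)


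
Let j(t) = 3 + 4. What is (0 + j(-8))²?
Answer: 49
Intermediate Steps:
j(t) = 7
(0 + j(-8))² = (0 + 7)² = 7² = 49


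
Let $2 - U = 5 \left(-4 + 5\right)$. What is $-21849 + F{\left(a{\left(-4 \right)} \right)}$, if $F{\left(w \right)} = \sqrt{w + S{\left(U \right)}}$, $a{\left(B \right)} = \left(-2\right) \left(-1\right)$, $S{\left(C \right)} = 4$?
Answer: $-21849 + \sqrt{6} \approx -21847.0$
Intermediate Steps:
$U = -3$ ($U = 2 - 5 \left(-4 + 5\right) = 2 - 5 \cdot 1 = 2 - 5 = -3$)
$a{\left(B \right)} = 2$
$F{\left(w \right)} = \sqrt{4 + w}$ ($F{\left(w \right)} = \sqrt{w + 4} = \sqrt{4 + w}$)
$-21849 + F{\left(a{\left(-4 \right)} \right)} = -21849 + \sqrt{4 + 2} = -21849 + \sqrt{6}$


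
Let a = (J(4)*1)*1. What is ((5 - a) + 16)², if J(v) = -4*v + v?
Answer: 1089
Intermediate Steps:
J(v) = -3*v
a = -12 (a = (-3*4*1)*1 = -12*1*1 = -12*1 = -12)
((5 - a) + 16)² = ((5 - 1*(-12)) + 16)² = ((5 + 12) + 16)² = (17 + 16)² = 33² = 1089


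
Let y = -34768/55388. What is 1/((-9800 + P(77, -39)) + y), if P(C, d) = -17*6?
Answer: -13847/137121686 ≈ -0.00010098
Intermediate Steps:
P(C, d) = -102
y = -8692/13847 (y = -34768*1/55388 = -8692/13847 ≈ -0.62772)
1/((-9800 + P(77, -39)) + y) = 1/((-9800 - 102) - 8692/13847) = 1/(-9902 - 8692/13847) = 1/(-137121686/13847) = -13847/137121686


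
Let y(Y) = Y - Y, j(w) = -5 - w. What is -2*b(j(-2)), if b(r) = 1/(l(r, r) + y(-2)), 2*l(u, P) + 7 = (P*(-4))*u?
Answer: 4/43 ≈ 0.093023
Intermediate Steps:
l(u, P) = -7/2 - 2*P*u (l(u, P) = -7/2 + ((P*(-4))*u)/2 = -7/2 + ((-4*P)*u)/2 = -7/2 + (-4*P*u)/2 = -7/2 - 2*P*u)
y(Y) = 0
b(r) = 1/(-7/2 - 2*r²) (b(r) = 1/((-7/2 - 2*r*r) + 0) = 1/((-7/2 - 2*r²) + 0) = 1/(-7/2 - 2*r²))
-2*b(j(-2)) = -(-4)/(7 + 4*(-5 - 1*(-2))²) = -(-4)/(7 + 4*(-5 + 2)²) = -(-4)/(7 + 4*(-3)²) = -(-4)/(7 + 4*9) = -(-4)/(7 + 36) = -(-4)/43 = -2*(-2/43) = 4/43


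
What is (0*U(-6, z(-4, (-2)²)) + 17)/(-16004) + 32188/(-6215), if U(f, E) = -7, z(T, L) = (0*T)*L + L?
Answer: -515242407/99464860 ≈ -5.1801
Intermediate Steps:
z(T, L) = L (z(T, L) = 0*L + L = 0 + L = L)
(0*U(-6, z(-4, (-2)²)) + 17)/(-16004) + 32188/(-6215) = (0*(-7) + 17)/(-16004) + 32188/(-6215) = (0 + 17)*(-1/16004) + 32188*(-1/6215) = 17*(-1/16004) - 32188/6215 = -17/16004 - 32188/6215 = -515242407/99464860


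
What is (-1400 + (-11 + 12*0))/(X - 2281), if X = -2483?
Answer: 1411/4764 ≈ 0.29618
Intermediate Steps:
(-1400 + (-11 + 12*0))/(X - 2281) = (-1400 + (-11 + 12*0))/(-2483 - 2281) = (-1400 + (-11 + 0))/(-4764) = (-1400 - 11)*(-1/4764) = -1411*(-1/4764) = 1411/4764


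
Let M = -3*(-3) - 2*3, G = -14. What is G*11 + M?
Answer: -151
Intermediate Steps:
M = 3 (M = 9 - 6 = 3)
G*11 + M = -14*11 + 3 = -154 + 3 = -151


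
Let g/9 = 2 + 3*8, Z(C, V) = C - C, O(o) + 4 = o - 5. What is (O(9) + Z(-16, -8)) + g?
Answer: 234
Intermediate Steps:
O(o) = -9 + o (O(o) = -4 + (o - 5) = -4 + (-5 + o) = -9 + o)
Z(C, V) = 0
g = 234 (g = 9*(2 + 3*8) = 9*(2 + 24) = 9*26 = 234)
(O(9) + Z(-16, -8)) + g = ((-9 + 9) + 0) + 234 = (0 + 0) + 234 = 0 + 234 = 234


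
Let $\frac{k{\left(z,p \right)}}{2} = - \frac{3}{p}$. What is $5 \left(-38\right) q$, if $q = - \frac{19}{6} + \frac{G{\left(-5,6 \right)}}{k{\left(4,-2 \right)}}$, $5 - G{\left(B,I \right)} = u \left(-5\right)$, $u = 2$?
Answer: $- \frac{1045}{3} \approx -348.33$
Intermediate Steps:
$G{\left(B,I \right)} = 15$ ($G{\left(B,I \right)} = 5 - 2 \left(-5\right) = 5 - -10 = 5 + 10 = 15$)
$k{\left(z,p \right)} = - \frac{6}{p}$ ($k{\left(z,p \right)} = 2 \left(- \frac{3}{p}\right) = - \frac{6}{p}$)
$q = \frac{11}{6}$ ($q = - \frac{19}{6} + \frac{15}{\left(-6\right) \frac{1}{-2}} = \left(-19\right) \frac{1}{6} + \frac{15}{\left(-6\right) \left(- \frac{1}{2}\right)} = - \frac{19}{6} + \frac{15}{3} = - \frac{19}{6} + 15 \cdot \frac{1}{3} = - \frac{19}{6} + 5 = \frac{11}{6} \approx 1.8333$)
$5 \left(-38\right) q = 5 \left(-38\right) \frac{11}{6} = \left(-190\right) \frac{11}{6} = - \frac{1045}{3}$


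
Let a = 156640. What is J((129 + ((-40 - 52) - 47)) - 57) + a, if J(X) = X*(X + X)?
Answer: 165618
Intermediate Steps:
J(X) = 2*X² (J(X) = X*(2*X) = 2*X²)
J((129 + ((-40 - 52) - 47)) - 57) + a = 2*((129 + ((-40 - 52) - 47)) - 57)² + 156640 = 2*((129 + (-92 - 47)) - 57)² + 156640 = 2*((129 - 139) - 57)² + 156640 = 2*(-10 - 57)² + 156640 = 2*(-67)² + 156640 = 2*4489 + 156640 = 8978 + 156640 = 165618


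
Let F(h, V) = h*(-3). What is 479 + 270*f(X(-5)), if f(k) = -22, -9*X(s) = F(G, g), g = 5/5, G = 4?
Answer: -5461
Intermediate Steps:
g = 1 (g = 5*(1/5) = 1)
F(h, V) = -3*h
X(s) = 4/3 (X(s) = -(-1)*4/3 = -1/9*(-12) = 4/3)
479 + 270*f(X(-5)) = 479 + 270*(-22) = 479 - 5940 = -5461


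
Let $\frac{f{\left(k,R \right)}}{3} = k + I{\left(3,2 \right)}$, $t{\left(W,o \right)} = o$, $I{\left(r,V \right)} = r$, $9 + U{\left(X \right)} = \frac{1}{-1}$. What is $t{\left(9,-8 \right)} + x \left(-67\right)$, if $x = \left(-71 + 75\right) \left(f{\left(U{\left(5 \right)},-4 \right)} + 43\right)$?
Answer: $-5904$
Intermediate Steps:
$U{\left(X \right)} = -10$ ($U{\left(X \right)} = -9 + \frac{1}{-1} = -9 - 1 = -10$)
$f{\left(k,R \right)} = 9 + 3 k$ ($f{\left(k,R \right)} = 3 \left(k + 3\right) = 3 \left(3 + k\right) = 9 + 3 k$)
$x = 88$ ($x = \left(-71 + 75\right) \left(\left(9 + 3 \left(-10\right)\right) + 43\right) = 4 \left(\left(9 - 30\right) + 43\right) = 4 \left(-21 + 43\right) = 4 \cdot 22 = 88$)
$t{\left(9,-8 \right)} + x \left(-67\right) = -8 + 88 \left(-67\right) = -8 - 5896 = -5904$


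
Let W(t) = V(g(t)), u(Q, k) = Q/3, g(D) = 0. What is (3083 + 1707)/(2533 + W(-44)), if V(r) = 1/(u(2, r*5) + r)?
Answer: 9580/5069 ≈ 1.8899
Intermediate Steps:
u(Q, k) = Q/3 (u(Q, k) = Q*(⅓) = Q/3)
V(r) = 1/(⅔ + r) (V(r) = 1/((⅓)*2 + r) = 1/(⅔ + r))
W(t) = 3/2 (W(t) = 3/(2 + 3*0) = 3/(2 + 0) = 3/2)
(3083 + 1707)/(2533 + W(-44)) = (3083 + 1707)/(2533 + 3/2) = 4790/(5069/2) = 4790*(2/5069) = 9580/5069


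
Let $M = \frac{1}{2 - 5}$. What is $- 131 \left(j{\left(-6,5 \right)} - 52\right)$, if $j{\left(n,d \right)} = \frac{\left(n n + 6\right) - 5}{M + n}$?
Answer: $\frac{143969}{19} \approx 7577.3$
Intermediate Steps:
$M = - \frac{1}{3}$ ($M = \frac{1}{-3} = - \frac{1}{3} \approx -0.33333$)
$j{\left(n,d \right)} = \frac{1 + n^{2}}{- \frac{1}{3} + n}$ ($j{\left(n,d \right)} = \frac{\left(n n + 6\right) - 5}{- \frac{1}{3} + n} = \frac{\left(n^{2} + 6\right) - 5}{- \frac{1}{3} + n} = \frac{\left(6 + n^{2}\right) - 5}{- \frac{1}{3} + n} = \frac{1 + n^{2}}{- \frac{1}{3} + n}$)
$- 131 \left(j{\left(-6,5 \right)} - 52\right) = - 131 \left(\frac{3 \left(1 + \left(-6\right)^{2}\right)}{-1 + 3 \left(-6\right)} - 52\right) = - 131 \left(\frac{3 \left(1 + 36\right)}{-1 - 18} - 52\right) = - 131 \left(3 \frac{1}{-19} \cdot 37 - 52\right) = - 131 \left(3 \left(- \frac{1}{19}\right) 37 - 52\right) = - 131 \left(- \frac{111}{19} - 52\right) = \left(-131\right) \left(- \frac{1099}{19}\right) = \frac{143969}{19}$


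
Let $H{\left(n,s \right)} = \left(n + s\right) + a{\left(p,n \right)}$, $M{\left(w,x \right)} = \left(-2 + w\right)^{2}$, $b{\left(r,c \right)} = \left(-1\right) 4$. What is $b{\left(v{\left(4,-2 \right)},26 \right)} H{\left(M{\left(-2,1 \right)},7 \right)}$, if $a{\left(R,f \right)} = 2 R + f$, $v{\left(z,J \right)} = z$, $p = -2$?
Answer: $-140$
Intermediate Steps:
$a{\left(R,f \right)} = f + 2 R$
$b{\left(r,c \right)} = -4$
$H{\left(n,s \right)} = -4 + s + 2 n$ ($H{\left(n,s \right)} = \left(n + s\right) + \left(n + 2 \left(-2\right)\right) = \left(n + s\right) + \left(n - 4\right) = \left(n + s\right) + \left(-4 + n\right) = -4 + s + 2 n$)
$b{\left(v{\left(4,-2 \right)},26 \right)} H{\left(M{\left(-2,1 \right)},7 \right)} = - 4 \left(-4 + 7 + 2 \left(-2 - 2\right)^{2}\right) = - 4 \left(-4 + 7 + 2 \left(-4\right)^{2}\right) = - 4 \left(-4 + 7 + 2 \cdot 16\right) = - 4 \left(-4 + 7 + 32\right) = \left(-4\right) 35 = -140$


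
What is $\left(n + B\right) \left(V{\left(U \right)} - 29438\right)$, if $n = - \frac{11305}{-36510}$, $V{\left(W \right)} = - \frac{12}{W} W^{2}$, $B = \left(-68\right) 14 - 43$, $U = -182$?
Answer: $\frac{98976021583}{3651} \approx 2.7109 \cdot 10^{7}$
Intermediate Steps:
$B = -995$ ($B = -952 - 43 = -995$)
$V{\left(W \right)} = - 12 W$
$n = \frac{2261}{7302}$ ($n = \left(-11305\right) \left(- \frac{1}{36510}\right) = \frac{2261}{7302} \approx 0.30964$)
$\left(n + B\right) \left(V{\left(U \right)} - 29438\right) = \left(\frac{2261}{7302} - 995\right) \left(\left(-12\right) \left(-182\right) - 29438\right) = - \frac{7263229 \left(2184 - 29438\right)}{7302} = \left(- \frac{7263229}{7302}\right) \left(-27254\right) = \frac{98976021583}{3651}$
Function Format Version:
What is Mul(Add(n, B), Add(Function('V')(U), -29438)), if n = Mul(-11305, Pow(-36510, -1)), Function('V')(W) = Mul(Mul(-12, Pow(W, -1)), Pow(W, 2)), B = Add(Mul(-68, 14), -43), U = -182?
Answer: Rational(98976021583, 3651) ≈ 2.7109e+7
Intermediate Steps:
B = -995 (B = Add(-952, -43) = -995)
Function('V')(W) = Mul(-12, W)
n = Rational(2261, 7302) (n = Mul(-11305, Rational(-1, 36510)) = Rational(2261, 7302) ≈ 0.30964)
Mul(Add(n, B), Add(Function('V')(U), -29438)) = Mul(Add(Rational(2261, 7302), -995), Add(Mul(-12, -182), -29438)) = Mul(Rational(-7263229, 7302), Add(2184, -29438)) = Mul(Rational(-7263229, 7302), -27254) = Rational(98976021583, 3651)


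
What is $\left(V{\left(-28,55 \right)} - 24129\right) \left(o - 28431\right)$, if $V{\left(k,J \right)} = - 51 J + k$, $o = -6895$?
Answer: $952459612$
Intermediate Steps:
$V{\left(k,J \right)} = k - 51 J$
$\left(V{\left(-28,55 \right)} - 24129\right) \left(o - 28431\right) = \left(\left(-28 - 2805\right) - 24129\right) \left(-6895 - 28431\right) = \left(\left(-28 - 2805\right) - 24129\right) \left(-35326\right) = \left(-2833 - 24129\right) \left(-35326\right) = \left(-26962\right) \left(-35326\right) = 952459612$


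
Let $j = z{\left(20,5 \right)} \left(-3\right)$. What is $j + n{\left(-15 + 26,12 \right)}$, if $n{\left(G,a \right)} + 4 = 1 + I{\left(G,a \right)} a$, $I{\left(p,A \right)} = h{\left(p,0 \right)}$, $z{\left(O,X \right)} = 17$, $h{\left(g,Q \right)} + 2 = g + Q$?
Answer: $54$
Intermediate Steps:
$h{\left(g,Q \right)} = -2 + Q + g$ ($h{\left(g,Q \right)} = -2 + \left(g + Q\right) = -2 + \left(Q + g\right) = -2 + Q + g$)
$I{\left(p,A \right)} = -2 + p$ ($I{\left(p,A \right)} = -2 + 0 + p = -2 + p$)
$n{\left(G,a \right)} = -3 + a \left(-2 + G\right)$ ($n{\left(G,a \right)} = -4 + \left(1 + \left(-2 + G\right) a\right) = -4 + \left(1 + a \left(-2 + G\right)\right) = -3 + a \left(-2 + G\right)$)
$j = -51$ ($j = 17 \left(-3\right) = -51$)
$j + n{\left(-15 + 26,12 \right)} = -51 - \left(3 - 12 \left(-2 + \left(-15 + 26\right)\right)\right) = -51 - \left(3 - 12 \left(-2 + 11\right)\right) = -51 + \left(-3 + 12 \cdot 9\right) = -51 + \left(-3 + 108\right) = -51 + 105 = 54$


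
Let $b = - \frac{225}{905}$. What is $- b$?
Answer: $\frac{45}{181} \approx 0.24862$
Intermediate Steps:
$b = - \frac{45}{181}$ ($b = \left(-225\right) \frac{1}{905} = - \frac{45}{181} \approx -0.24862$)
$- b = \left(-1\right) \left(- \frac{45}{181}\right) = \frac{45}{181}$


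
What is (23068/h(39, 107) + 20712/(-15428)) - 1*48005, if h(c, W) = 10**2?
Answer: -4606768256/96425 ≈ -47776.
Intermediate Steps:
h(c, W) = 100
(23068/h(39, 107) + 20712/(-15428)) - 1*48005 = (23068/100 + 20712/(-15428)) - 1*48005 = (23068*(1/100) + 20712*(-1/15428)) - 48005 = (5767/25 - 5178/3857) - 48005 = 22113869/96425 - 48005 = -4606768256/96425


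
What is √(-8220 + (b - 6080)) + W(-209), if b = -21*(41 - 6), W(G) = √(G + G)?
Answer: I*(√418 + √15035) ≈ 143.06*I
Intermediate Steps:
W(G) = √2*√G (W(G) = √(2*G) = √2*√G)
b = -735 (b = -21*35 = -735)
√(-8220 + (b - 6080)) + W(-209) = √(-8220 + (-735 - 6080)) + √2*√(-209) = √(-8220 - 6815) + √2*(I*√209) = √(-15035) + I*√418 = I*√15035 + I*√418 = I*√418 + I*√15035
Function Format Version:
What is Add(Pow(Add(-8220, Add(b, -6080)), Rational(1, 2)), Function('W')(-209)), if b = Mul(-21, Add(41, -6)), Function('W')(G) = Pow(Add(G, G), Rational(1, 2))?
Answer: Mul(I, Add(Pow(418, Rational(1, 2)), Pow(15035, Rational(1, 2)))) ≈ Mul(143.06, I)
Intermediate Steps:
Function('W')(G) = Mul(Pow(2, Rational(1, 2)), Pow(G, Rational(1, 2))) (Function('W')(G) = Pow(Mul(2, G), Rational(1, 2)) = Mul(Pow(2, Rational(1, 2)), Pow(G, Rational(1, 2))))
b = -735 (b = Mul(-21, 35) = -735)
Add(Pow(Add(-8220, Add(b, -6080)), Rational(1, 2)), Function('W')(-209)) = Add(Pow(Add(-8220, Add(-735, -6080)), Rational(1, 2)), Mul(Pow(2, Rational(1, 2)), Pow(-209, Rational(1, 2)))) = Add(Pow(Add(-8220, -6815), Rational(1, 2)), Mul(Pow(2, Rational(1, 2)), Mul(I, Pow(209, Rational(1, 2))))) = Add(Pow(-15035, Rational(1, 2)), Mul(I, Pow(418, Rational(1, 2)))) = Add(Mul(I, Pow(15035, Rational(1, 2))), Mul(I, Pow(418, Rational(1, 2)))) = Add(Mul(I, Pow(418, Rational(1, 2))), Mul(I, Pow(15035, Rational(1, 2))))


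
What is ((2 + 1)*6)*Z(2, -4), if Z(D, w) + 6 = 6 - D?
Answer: -36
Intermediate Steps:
Z(D, w) = -D (Z(D, w) = -6 + (6 - D) = -D)
((2 + 1)*6)*Z(2, -4) = ((2 + 1)*6)*(-1*2) = (3*6)*(-2) = 18*(-2) = -36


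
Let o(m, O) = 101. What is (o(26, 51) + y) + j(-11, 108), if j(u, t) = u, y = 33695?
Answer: 33785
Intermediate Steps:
(o(26, 51) + y) + j(-11, 108) = (101 + 33695) - 11 = 33796 - 11 = 33785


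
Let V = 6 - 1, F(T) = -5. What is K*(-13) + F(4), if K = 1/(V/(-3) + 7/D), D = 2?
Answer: -133/11 ≈ -12.091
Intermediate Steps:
V = 5
K = 6/11 (K = 1/(5/(-3) + 7/2) = 1/(5*(-⅓) + 7*(½)) = 1/(-5/3 + 7/2) = 1/(11/6) = 6/11 ≈ 0.54545)
K*(-13) + F(4) = (6/11)*(-13) - 5 = -78/11 - 5 = -133/11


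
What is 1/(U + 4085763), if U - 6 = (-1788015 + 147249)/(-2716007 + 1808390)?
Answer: 302539/1236105014413 ≈ 2.4475e-7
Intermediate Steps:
U = 2362156/302539 (U = 6 + (-1788015 + 147249)/(-2716007 + 1808390) = 6 - 1640766/(-907617) = 6 - 1640766*(-1/907617) = 6 + 546922/302539 = 2362156/302539 ≈ 7.8078)
1/(U + 4085763) = 1/(2362156/302539 + 4085763) = 1/(1236105014413/302539) = 302539/1236105014413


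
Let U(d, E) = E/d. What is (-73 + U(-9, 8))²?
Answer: 442225/81 ≈ 5459.6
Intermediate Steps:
(-73 + U(-9, 8))² = (-73 + 8/(-9))² = (-73 + 8*(-⅑))² = (-73 - 8/9)² = (-665/9)² = 442225/81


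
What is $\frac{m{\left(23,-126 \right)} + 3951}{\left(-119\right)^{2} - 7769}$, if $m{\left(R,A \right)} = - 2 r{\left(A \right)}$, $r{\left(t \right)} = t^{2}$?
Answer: $- \frac{27801}{6392} \approx -4.3493$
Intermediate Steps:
$m{\left(R,A \right)} = - 2 A^{2}$
$\frac{m{\left(23,-126 \right)} + 3951}{\left(-119\right)^{2} - 7769} = \frac{- 2 \left(-126\right)^{2} + 3951}{\left(-119\right)^{2} - 7769} = \frac{\left(-2\right) 15876 + 3951}{14161 - 7769} = \frac{-31752 + 3951}{6392} = \left(-27801\right) \frac{1}{6392} = - \frac{27801}{6392}$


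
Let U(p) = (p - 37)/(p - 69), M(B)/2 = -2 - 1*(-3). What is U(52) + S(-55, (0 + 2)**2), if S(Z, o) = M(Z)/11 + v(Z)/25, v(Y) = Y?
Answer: -2712/935 ≈ -2.9005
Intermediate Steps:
M(B) = 2 (M(B) = 2*(-2 - 1*(-3)) = 2*(-2 + 3) = 2*1 = 2)
U(p) = (-37 + p)/(-69 + p)
S(Z, o) = 2/11 + Z/25
U(52) + S(-55, (0 + 2)**2) = (-37 + 52)/(-69 + 52) + (2/11 + (1/25)*(-55)) = 15/(-17) + (2/11 - 11/5) = -1/17*15 - 111/55 = -15/17 - 111/55 = -2712/935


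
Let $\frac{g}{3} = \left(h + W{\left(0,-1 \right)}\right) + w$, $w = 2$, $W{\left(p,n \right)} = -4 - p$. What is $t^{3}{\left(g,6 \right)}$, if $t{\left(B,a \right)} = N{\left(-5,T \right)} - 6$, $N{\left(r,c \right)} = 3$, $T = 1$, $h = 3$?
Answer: $-27$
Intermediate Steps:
$g = 3$ ($g = 3 \left(\left(3 - 4\right) + 2\right) = 3 \left(-1 + 2\right) = 3 \cdot 1 = 3$)
$t{\left(B,a \right)} = -3$ ($t{\left(B,a \right)} = 3 - 6 = -3$)
$t^{3}{\left(g,6 \right)} = \left(-3\right)^{3} = -27$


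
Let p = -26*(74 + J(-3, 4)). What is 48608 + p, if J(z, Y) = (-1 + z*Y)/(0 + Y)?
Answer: 93537/2 ≈ 46769.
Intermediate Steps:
J(z, Y) = (-1 + Y*z)/Y
p = -3679/2 (p = -26*(74 + (-3 - 1/4)) = -26*(74 + (-3 - 1*¼)) = -26*(74 + (-3 - ¼)) = -26*(74 - 13/4) = -26*283/4 = -3679/2 ≈ -1839.5)
48608 + p = 48608 - 3679/2 = 93537/2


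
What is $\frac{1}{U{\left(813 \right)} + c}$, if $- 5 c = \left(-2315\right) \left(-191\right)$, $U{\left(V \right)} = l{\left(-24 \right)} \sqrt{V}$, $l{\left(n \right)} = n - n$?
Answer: $- \frac{1}{88433} \approx -1.1308 \cdot 10^{-5}$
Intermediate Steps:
$l{\left(n \right)} = 0$
$U{\left(V \right)} = 0$ ($U{\left(V \right)} = 0 \sqrt{V} = 0$)
$c = -88433$ ($c = - \frac{\left(-2315\right) \left(-191\right)}{5} = \left(- \frac{1}{5}\right) 442165 = -88433$)
$\frac{1}{U{\left(813 \right)} + c} = \frac{1}{0 - 88433} = \frac{1}{-88433} = - \frac{1}{88433}$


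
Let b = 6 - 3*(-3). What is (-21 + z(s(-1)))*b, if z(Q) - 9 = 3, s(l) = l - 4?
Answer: -135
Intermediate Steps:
s(l) = -4 + l
z(Q) = 12 (z(Q) = 9 + 3 = 12)
b = 15 (b = 6 + 9 = 15)
(-21 + z(s(-1)))*b = (-21 + 12)*15 = -9*15 = -135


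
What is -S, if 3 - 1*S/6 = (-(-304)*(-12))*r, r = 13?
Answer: -284562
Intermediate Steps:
S = 284562 (S = 18 - 6*(-(-304)*(-12))*13 = 18 - 6*(-76*48)*13 = 18 - (-21888)*13 = 18 - 6*(-47424) = 18 + 284544 = 284562)
-S = -1*284562 = -284562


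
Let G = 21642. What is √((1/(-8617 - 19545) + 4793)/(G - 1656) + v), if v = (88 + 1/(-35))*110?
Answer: √37554322863764446361601/1969960062 ≈ 98.372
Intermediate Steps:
v = 67738/7 (v = (88 - 1/35)*110 = (3079/35)*110 = 67738/7 ≈ 9676.9)
√((1/(-8617 - 19545) + 4793)/(G - 1656) + v) = √((1/(-8617 - 19545) + 4793)/(21642 - 1656) + 67738/7) = √((1/(-28162) + 4793)/19986 + 67738/7) = √((-1/28162 + 4793)*(1/19986) + 67738/7) = √((134980465/28162)*(1/19986) + 67738/7) = √(134980465/562845732 + 67738/7) = √(38126989057471/3939920124) = √37554322863764446361601/1969960062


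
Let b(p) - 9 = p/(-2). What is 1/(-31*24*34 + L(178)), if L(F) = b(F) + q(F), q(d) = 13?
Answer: -1/25363 ≈ -3.9428e-5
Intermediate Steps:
b(p) = 9 - p/2 (b(p) = 9 + p/(-2) = 9 + p*(-½) = 9 - p/2)
L(F) = 22 - F/2 (L(F) = (9 - F/2) + 13 = 22 - F/2)
1/(-31*24*34 + L(178)) = 1/(-31*24*34 + (22 - ½*178)) = 1/(-744*34 + (22 - 89)) = 1/(-25296 - 67) = 1/(-25363) = -1/25363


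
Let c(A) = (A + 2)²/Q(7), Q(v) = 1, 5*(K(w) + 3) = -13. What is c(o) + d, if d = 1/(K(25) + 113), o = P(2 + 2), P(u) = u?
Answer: 19337/537 ≈ 36.009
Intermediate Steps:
K(w) = -28/5 (K(w) = -3 + (⅕)*(-13) = -3 - 13/5 = -28/5)
o = 4 (o = 2 + 2 = 4)
d = 5/537 (d = 1/(-28/5 + 113) = 1/(537/5) = 5/537 ≈ 0.0093110)
c(A) = (2 + A)² (c(A) = (A + 2)²/1 = (2 + A)²*1 = (2 + A)²)
c(o) + d = (2 + 4)² + 5/537 = 6² + 5/537 = 36 + 5/537 = 19337/537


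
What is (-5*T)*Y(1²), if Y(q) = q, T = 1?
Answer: -5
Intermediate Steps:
(-5*T)*Y(1²) = -5*1*1² = -5*1 = -5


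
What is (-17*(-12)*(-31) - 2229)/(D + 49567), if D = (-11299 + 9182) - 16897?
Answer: -8553/30553 ≈ -0.27994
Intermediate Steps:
D = -19014 (D = -2117 - 16897 = -19014)
(-17*(-12)*(-31) - 2229)/(D + 49567) = (-17*(-12)*(-31) - 2229)/(-19014 + 49567) = (204*(-31) - 2229)/30553 = (-6324 - 2229)*(1/30553) = -8553*1/30553 = -8553/30553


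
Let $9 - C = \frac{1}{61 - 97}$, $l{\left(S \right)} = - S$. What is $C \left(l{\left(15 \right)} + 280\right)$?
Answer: $\frac{86125}{36} \approx 2392.4$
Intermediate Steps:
$C = \frac{325}{36}$ ($C = 9 - \frac{1}{61 - 97} = 9 - \frac{1}{-36} = 9 - - \frac{1}{36} = 9 + \frac{1}{36} = \frac{325}{36} \approx 9.0278$)
$C \left(l{\left(15 \right)} + 280\right) = \frac{325 \left(\left(-1\right) 15 + 280\right)}{36} = \frac{325 \left(-15 + 280\right)}{36} = \frac{325}{36} \cdot 265 = \frac{86125}{36}$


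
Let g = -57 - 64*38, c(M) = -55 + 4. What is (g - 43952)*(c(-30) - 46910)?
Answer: 2180915801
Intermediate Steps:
c(M) = -51
g = -2489 (g = -57 - 2432 = -2489)
(g - 43952)*(c(-30) - 46910) = (-2489 - 43952)*(-51 - 46910) = -46441*(-46961) = 2180915801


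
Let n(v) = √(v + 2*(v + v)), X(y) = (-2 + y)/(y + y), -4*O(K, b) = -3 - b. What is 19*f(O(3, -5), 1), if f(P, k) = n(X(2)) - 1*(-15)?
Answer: 285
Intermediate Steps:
O(K, b) = ¾ + b/4 (O(K, b) = -(-3 - b)/4 = ¾ + b/4)
X(y) = (-2 + y)/(2*y) (X(y) = (-2 + y)/((2*y)) = (-2 + y)*(1/(2*y)) = (-2 + y)/(2*y))
n(v) = √5*√v (n(v) = √(v + 2*(2*v)) = √(v + 4*v) = √(5*v) = √5*√v)
f(P, k) = 15 (f(P, k) = √5*√((½)*(-2 + 2)/2) - 1*(-15) = √5*√((½)*(½)*0) + 15 = √5*√0 + 15 = √5*0 + 15 = 0 + 15 = 15)
19*f(O(3, -5), 1) = 19*15 = 285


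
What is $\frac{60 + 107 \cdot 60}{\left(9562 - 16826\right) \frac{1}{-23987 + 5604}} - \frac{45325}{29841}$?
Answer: $\frac{4533655085}{276486} \approx 16397.0$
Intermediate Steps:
$\frac{60 + 107 \cdot 60}{\left(9562 - 16826\right) \frac{1}{-23987 + 5604}} - \frac{45325}{29841} = \frac{60 + 6420}{\left(-7264\right) \frac{1}{-18383}} - \frac{925}{609} = \frac{6480}{\left(-7264\right) \left(- \frac{1}{18383}\right)} - \frac{925}{609} = \frac{6480}{\frac{7264}{18383}} - \frac{925}{609} = 6480 \cdot \frac{18383}{7264} - \frac{925}{609} = \frac{7445115}{454} - \frac{925}{609} = \frac{4533655085}{276486}$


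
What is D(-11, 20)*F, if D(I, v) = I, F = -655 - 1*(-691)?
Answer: -396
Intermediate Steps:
F = 36 (F = -655 + 691 = 36)
D(-11, 20)*F = -11*36 = -396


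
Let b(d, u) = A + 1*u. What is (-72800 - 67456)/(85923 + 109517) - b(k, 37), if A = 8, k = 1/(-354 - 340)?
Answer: -558441/12215 ≈ -45.718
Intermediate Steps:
k = -1/694 (k = 1/(-694) = -1/694 ≈ -0.0014409)
b(d, u) = 8 + u (b(d, u) = 8 + 1*u = 8 + u)
(-72800 - 67456)/(85923 + 109517) - b(k, 37) = (-72800 - 67456)/(85923 + 109517) - (8 + 37) = -140256/195440 - 1*45 = -140256*1/195440 - 45 = -8766/12215 - 45 = -558441/12215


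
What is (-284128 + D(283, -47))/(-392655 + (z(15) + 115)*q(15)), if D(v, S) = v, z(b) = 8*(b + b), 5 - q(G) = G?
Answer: 56769/79241 ≈ 0.71641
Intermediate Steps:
q(G) = 5 - G
z(b) = 16*b (z(b) = 8*(2*b) = 16*b)
(-284128 + D(283, -47))/(-392655 + (z(15) + 115)*q(15)) = (-284128 + 283)/(-392655 + (16*15 + 115)*(5 - 1*15)) = -283845/(-392655 + (240 + 115)*(5 - 15)) = -283845/(-392655 + 355*(-10)) = -283845/(-392655 - 3550) = -283845/(-396205) = -283845*(-1/396205) = 56769/79241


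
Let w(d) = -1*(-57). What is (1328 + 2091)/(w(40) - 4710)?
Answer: -3419/4653 ≈ -0.73479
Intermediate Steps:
w(d) = 57
(1328 + 2091)/(w(40) - 4710) = (1328 + 2091)/(57 - 4710) = 3419/(-4653) = 3419*(-1/4653) = -3419/4653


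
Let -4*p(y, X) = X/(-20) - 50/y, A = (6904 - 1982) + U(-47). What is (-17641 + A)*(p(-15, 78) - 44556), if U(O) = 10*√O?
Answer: 68004715457/120 - 5346703*I*√47/12 ≈ 5.6671e+8 - 3.0546e+6*I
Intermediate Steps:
A = 4922 + 10*I*√47 (A = (6904 - 1982) + 10*√(-47) = 4922 + 10*(I*√47) = 4922 + 10*I*√47 ≈ 4922.0 + 68.557*I)
p(y, X) = X/80 + 25/(2*y) (p(y, X) = -(X/(-20) - 50/y)/4 = -(X*(-1/20) - 50/y)/4 = -(-X/20 - 50/y)/4 = -(-50/y - X/20)/4 = X/80 + 25/(2*y))
(-17641 + A)*(p(-15, 78) - 44556) = (-17641 + (4922 + 10*I*√47))*((1/80)*(1000 + 78*(-15))/(-15) - 44556) = (-12719 + 10*I*√47)*((1/80)*(-1/15)*(1000 - 1170) - 44556) = (-12719 + 10*I*√47)*((1/80)*(-1/15)*(-170) - 44556) = (-12719 + 10*I*√47)*(17/120 - 44556) = (-12719 + 10*I*√47)*(-5346703/120) = 68004715457/120 - 5346703*I*√47/12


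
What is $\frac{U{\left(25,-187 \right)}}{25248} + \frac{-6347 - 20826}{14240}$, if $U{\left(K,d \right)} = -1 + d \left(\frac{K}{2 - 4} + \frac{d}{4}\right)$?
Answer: $- \frac{66037813}{44941440} \approx -1.4694$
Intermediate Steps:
$U{\left(K,d \right)} = -1 + d \left(- \frac{K}{2} + \frac{d}{4}\right)$ ($U{\left(K,d \right)} = -1 + d \left(\frac{K}{-2} + d \frac{1}{4}\right) = -1 + d \left(K \left(- \frac{1}{2}\right) + \frac{d}{4}\right) = -1 + d \left(- \frac{K}{2} + \frac{d}{4}\right)$)
$\frac{U{\left(25,-187 \right)}}{25248} + \frac{-6347 - 20826}{14240} = \frac{-1 + \frac{\left(-187\right)^{2}}{4} - \frac{25}{2} \left(-187\right)}{25248} + \frac{-6347 - 20826}{14240} = \left(-1 + \frac{1}{4} \cdot 34969 + \frac{4675}{2}\right) \frac{1}{25248} - \frac{27173}{14240} = \left(-1 + \frac{34969}{4} + \frac{4675}{2}\right) \frac{1}{25248} - \frac{27173}{14240} = \frac{44315}{4} \cdot \frac{1}{25248} - \frac{27173}{14240} = \frac{44315}{100992} - \frac{27173}{14240} = - \frac{66037813}{44941440}$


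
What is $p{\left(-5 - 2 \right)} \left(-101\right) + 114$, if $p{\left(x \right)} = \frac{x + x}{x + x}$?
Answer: $13$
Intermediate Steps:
$p{\left(x \right)} = 1$ ($p{\left(x \right)} = \frac{2 x}{2 x} = 2 x \frac{1}{2 x} = 1$)
$p{\left(-5 - 2 \right)} \left(-101\right) + 114 = 1 \left(-101\right) + 114 = -101 + 114 = 13$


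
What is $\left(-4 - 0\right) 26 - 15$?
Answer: $-119$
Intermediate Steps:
$\left(-4 - 0\right) 26 - 15 = \left(-4 + 0\right) 26 - 15 = \left(-4\right) 26 - 15 = -104 - 15 = -119$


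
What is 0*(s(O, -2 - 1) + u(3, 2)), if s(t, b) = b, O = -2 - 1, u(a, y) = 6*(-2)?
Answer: 0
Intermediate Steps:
u(a, y) = -12
O = -3
0*(s(O, -2 - 1) + u(3, 2)) = 0*((-2 - 1) - 12) = 0*(-3 - 12) = 0*(-15) = 0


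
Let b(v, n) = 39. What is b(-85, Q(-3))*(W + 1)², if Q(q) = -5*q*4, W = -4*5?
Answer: 14079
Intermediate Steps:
W = -20
Q(q) = -20*q
b(-85, Q(-3))*(W + 1)² = 39*(-20 + 1)² = 39*(-19)² = 39*361 = 14079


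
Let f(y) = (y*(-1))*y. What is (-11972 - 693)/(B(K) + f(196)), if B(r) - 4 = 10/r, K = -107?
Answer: 1355155/4110094 ≈ 0.32971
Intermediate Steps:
B(r) = 4 + 10/r
f(y) = -y**2 (f(y) = (-y)*y = -y**2)
(-11972 - 693)/(B(K) + f(196)) = (-11972 - 693)/((4 + 10/(-107)) - 1*196**2) = -12665/((4 + 10*(-1/107)) - 1*38416) = -12665/((4 - 10/107) - 38416) = -12665/(418/107 - 38416) = -12665/(-4110094/107) = -12665*(-107/4110094) = 1355155/4110094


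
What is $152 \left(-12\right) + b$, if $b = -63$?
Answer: $-1887$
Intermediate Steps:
$152 \left(-12\right) + b = 152 \left(-12\right) - 63 = -1824 - 63 = -1887$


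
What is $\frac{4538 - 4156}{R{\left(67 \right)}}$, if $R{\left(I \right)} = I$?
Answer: $\frac{382}{67} \approx 5.7015$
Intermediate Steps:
$\frac{4538 - 4156}{R{\left(67 \right)}} = \frac{4538 - 4156}{67} = 382 \cdot \frac{1}{67} = \frac{382}{67}$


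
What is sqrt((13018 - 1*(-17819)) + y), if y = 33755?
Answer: 4*sqrt(4037) ≈ 254.15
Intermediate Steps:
sqrt((13018 - 1*(-17819)) + y) = sqrt((13018 - 1*(-17819)) + 33755) = sqrt((13018 + 17819) + 33755) = sqrt(30837 + 33755) = sqrt(64592) = 4*sqrt(4037)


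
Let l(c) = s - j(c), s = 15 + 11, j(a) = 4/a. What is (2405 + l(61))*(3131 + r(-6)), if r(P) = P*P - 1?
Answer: 469476642/61 ≈ 7.6963e+6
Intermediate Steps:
r(P) = -1 + P² (r(P) = P² - 1 = -1 + P²)
s = 26
l(c) = 26 - 4/c
(2405 + l(61))*(3131 + r(-6)) = (2405 + (26 - 4/61))*(3131 + (-1 + (-6)²)) = (2405 + (26 - 4*1/61))*(3131 + (-1 + 36)) = (2405 + (26 - 4/61))*(3131 + 35) = (2405 + 1582/61)*3166 = (148287/61)*3166 = 469476642/61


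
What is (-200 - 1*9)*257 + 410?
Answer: -53303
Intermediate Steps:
(-200 - 1*9)*257 + 410 = (-200 - 9)*257 + 410 = -209*257 + 410 = -53713 + 410 = -53303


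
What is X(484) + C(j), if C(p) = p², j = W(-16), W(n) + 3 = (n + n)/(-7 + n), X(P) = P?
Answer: 257405/529 ≈ 486.59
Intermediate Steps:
W(n) = -3 + 2*n/(-7 + n) (W(n) = -3 + (n + n)/(-7 + n) = -3 + (2*n)/(-7 + n) = -3 + 2*n/(-7 + n))
j = -37/23 (j = (21 - 1*(-16))/(-7 - 16) = (21 + 16)/(-23) = -1/23*37 = -37/23 ≈ -1.6087)
X(484) + C(j) = 484 + (-37/23)² = 484 + 1369/529 = 257405/529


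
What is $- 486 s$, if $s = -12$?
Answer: $5832$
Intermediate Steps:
$- 486 s = \left(-486\right) \left(-12\right) = 5832$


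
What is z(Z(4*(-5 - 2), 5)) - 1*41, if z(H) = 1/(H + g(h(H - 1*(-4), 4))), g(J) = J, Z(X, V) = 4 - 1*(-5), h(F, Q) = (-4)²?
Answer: -1024/25 ≈ -40.960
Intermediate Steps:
h(F, Q) = 16
Z(X, V) = 9 (Z(X, V) = 4 + 5 = 9)
z(H) = 1/(16 + H) (z(H) = 1/(H + 16) = 1/(16 + H))
z(Z(4*(-5 - 2), 5)) - 1*41 = 1/(16 + 9) - 1*41 = 1/25 - 41 = -1024/25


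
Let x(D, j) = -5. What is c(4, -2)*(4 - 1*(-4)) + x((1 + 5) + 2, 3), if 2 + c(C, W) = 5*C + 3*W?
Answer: 91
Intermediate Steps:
c(C, W) = -2 + 3*W + 5*C (c(C, W) = -2 + (5*C + 3*W) = -2 + (3*W + 5*C) = -2 + 3*W + 5*C)
c(4, -2)*(4 - 1*(-4)) + x((1 + 5) + 2, 3) = (-2 + 3*(-2) + 5*4)*(4 - 1*(-4)) - 5 = (-2 - 6 + 20)*(4 + 4) - 5 = 12*8 - 5 = 96 - 5 = 91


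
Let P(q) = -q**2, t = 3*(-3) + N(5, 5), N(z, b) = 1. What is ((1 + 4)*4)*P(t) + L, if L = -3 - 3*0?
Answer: -1283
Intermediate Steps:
t = -8 (t = 3*(-3) + 1 = -9 + 1 = -8)
L = -3 (L = -3 + 0 = -3)
((1 + 4)*4)*P(t) + L = ((1 + 4)*4)*(-1*(-8)**2) - 3 = (5*4)*(-1*64) - 3 = 20*(-64) - 3 = -1280 - 3 = -1283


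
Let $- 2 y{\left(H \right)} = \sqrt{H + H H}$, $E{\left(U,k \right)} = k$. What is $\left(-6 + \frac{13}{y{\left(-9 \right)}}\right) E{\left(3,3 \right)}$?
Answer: $-18 - \frac{13 \sqrt{2}}{2} \approx -27.192$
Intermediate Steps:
$y{\left(H \right)} = - \frac{\sqrt{H + H^{2}}}{2}$ ($y{\left(H \right)} = - \frac{\sqrt{H + H H}}{2} = - \frac{\sqrt{H + H^{2}}}{2}$)
$\left(-6 + \frac{13}{y{\left(-9 \right)}}\right) E{\left(3,3 \right)} = \left(-6 + \frac{13}{\left(- \frac{1}{2}\right) \sqrt{- 9 \left(1 - 9\right)}}\right) 3 = \left(-6 + \frac{13}{\left(- \frac{1}{2}\right) \sqrt{\left(-9\right) \left(-8\right)}}\right) 3 = \left(-6 + \frac{13}{\left(- \frac{1}{2}\right) \sqrt{72}}\right) 3 = \left(-6 + \frac{13}{\left(- \frac{1}{2}\right) 6 \sqrt{2}}\right) 3 = \left(-6 + \frac{13}{\left(-3\right) \sqrt{2}}\right) 3 = \left(-6 + 13 \left(- \frac{\sqrt{2}}{6}\right)\right) 3 = \left(-6 - \frac{13 \sqrt{2}}{6}\right) 3 = -18 - \frac{13 \sqrt{2}}{2}$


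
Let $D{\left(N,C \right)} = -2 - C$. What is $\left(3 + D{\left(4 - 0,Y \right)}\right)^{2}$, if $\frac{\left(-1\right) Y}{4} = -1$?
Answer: $9$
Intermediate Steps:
$Y = 4$ ($Y = \left(-4\right) \left(-1\right) = 4$)
$\left(3 + D{\left(4 - 0,Y \right)}\right)^{2} = \left(3 - 6\right)^{2} = \left(-3\right)^{2} = 9$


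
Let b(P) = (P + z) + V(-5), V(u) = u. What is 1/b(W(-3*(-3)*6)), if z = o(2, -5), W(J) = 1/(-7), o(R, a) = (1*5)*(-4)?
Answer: -7/176 ≈ -0.039773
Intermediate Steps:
o(R, a) = -20 (o(R, a) = 5*(-4) = -20)
W(J) = -⅐
z = -20
b(P) = -25 + P (b(P) = (P - 20) - 5 = (-20 + P) - 5 = -25 + P)
1/b(W(-3*(-3)*6)) = 1/(-25 - ⅐) = 1/(-176/7) = -7/176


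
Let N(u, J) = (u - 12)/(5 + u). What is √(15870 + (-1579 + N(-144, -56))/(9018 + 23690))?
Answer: √82007428492126345/2273206 ≈ 125.98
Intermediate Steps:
N(u, J) = (-12 + u)/(5 + u)
√(15870 + (-1579 + N(-144, -56))/(9018 + 23690)) = √(15870 + (-1579 + (-12 - 144)/(5 - 144))/(9018 + 23690)) = √(15870 + (-1579 - 156/(-139))/32708) = √(15870 + (-1579 - 1/139*(-156))*(1/32708)) = √(15870 + (-1579 + 156/139)*(1/32708)) = √(15870 - 219325/139*1/32708) = √(15870 - 219325/4546412) = √(72151339115/4546412) = √82007428492126345/2273206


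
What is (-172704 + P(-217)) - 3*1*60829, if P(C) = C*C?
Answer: -308102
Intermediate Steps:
P(C) = C**2
(-172704 + P(-217)) - 3*1*60829 = (-172704 + (-217)**2) - 3*1*60829 = (-172704 + 47089) - 3*60829 = -125615 - 182487 = -308102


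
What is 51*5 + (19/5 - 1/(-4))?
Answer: 5181/20 ≈ 259.05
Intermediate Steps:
51*5 + (19/5 - 1/(-4)) = 255 + (19*(1/5) - 1*(-1/4)) = 255 + (19/5 + 1/4) = 255 + 81/20 = 5181/20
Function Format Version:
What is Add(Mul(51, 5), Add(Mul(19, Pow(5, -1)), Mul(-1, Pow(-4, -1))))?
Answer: Rational(5181, 20) ≈ 259.05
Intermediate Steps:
Add(Mul(51, 5), Add(Mul(19, Pow(5, -1)), Mul(-1, Pow(-4, -1)))) = Add(255, Add(Mul(19, Rational(1, 5)), Mul(-1, Rational(-1, 4)))) = Add(255, Add(Rational(19, 5), Rational(1, 4))) = Add(255, Rational(81, 20)) = Rational(5181, 20)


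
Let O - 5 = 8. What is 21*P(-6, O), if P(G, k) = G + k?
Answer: 147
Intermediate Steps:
O = 13 (O = 5 + 8 = 13)
21*P(-6, O) = 21*(-6 + 13) = 21*7 = 147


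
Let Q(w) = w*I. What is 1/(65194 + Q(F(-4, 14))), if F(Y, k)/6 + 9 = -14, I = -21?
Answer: 1/68092 ≈ 1.4686e-5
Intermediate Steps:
F(Y, k) = -138 (F(Y, k) = -54 + 6*(-14) = -54 - 84 = -138)
Q(w) = -21*w (Q(w) = w*(-21) = -21*w)
1/(65194 + Q(F(-4, 14))) = 1/(65194 - 21*(-138)) = 1/(65194 + 2898) = 1/68092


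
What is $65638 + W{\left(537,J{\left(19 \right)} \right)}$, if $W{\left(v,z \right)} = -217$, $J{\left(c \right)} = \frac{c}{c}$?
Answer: $65421$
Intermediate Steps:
$J{\left(c \right)} = 1$
$65638 + W{\left(537,J{\left(19 \right)} \right)} = 65638 - 217 = 65421$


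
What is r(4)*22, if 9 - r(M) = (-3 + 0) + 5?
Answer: 154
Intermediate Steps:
r(M) = 7 (r(M) = 9 - ((-3 + 0) + 5) = 9 - (-3 + 5) = 9 - 1*2 = 9 - 2 = 7)
r(4)*22 = 7*22 = 154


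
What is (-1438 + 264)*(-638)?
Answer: 749012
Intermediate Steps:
(-1438 + 264)*(-638) = -1174*(-638) = 749012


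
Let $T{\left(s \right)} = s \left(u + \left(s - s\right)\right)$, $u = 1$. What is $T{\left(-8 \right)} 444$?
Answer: $-3552$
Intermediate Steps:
$T{\left(s \right)} = s$ ($T{\left(s \right)} = s \left(1 + \left(s - s\right)\right) = s \left(1 + 0\right) = s 1 = s$)
$T{\left(-8 \right)} 444 = \left(-8\right) 444 = -3552$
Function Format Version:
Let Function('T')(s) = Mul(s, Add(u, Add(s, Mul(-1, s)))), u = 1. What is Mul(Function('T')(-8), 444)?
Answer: -3552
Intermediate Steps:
Function('T')(s) = s (Function('T')(s) = Mul(s, Add(1, Add(s, Mul(-1, s)))) = Mul(s, Add(1, 0)) = Mul(s, 1) = s)
Mul(Function('T')(-8), 444) = Mul(-8, 444) = -3552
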